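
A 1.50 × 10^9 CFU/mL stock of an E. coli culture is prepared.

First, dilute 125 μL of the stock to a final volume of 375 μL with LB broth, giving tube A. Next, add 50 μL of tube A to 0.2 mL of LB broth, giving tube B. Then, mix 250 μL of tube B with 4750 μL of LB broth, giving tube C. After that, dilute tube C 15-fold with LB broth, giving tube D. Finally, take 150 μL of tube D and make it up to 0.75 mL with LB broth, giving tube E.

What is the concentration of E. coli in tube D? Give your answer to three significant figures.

3.33 × 10^5 CFU/mL

Step 1: 125 μL brought to 375 μL → factor 375/125 = 3
Step 2: 50 μL + 0.2 mL = 250 μL total → factor 250/50 = 5
Step 3: 250 μL + 4750 μL = 5000 μL total → factor 5000/250 = 20
Step 4: 15-fold → factor 15
Dilution factor through tube D = 3 × 5 × 20 × 15 = 4500
[tube D] = 1.50 × 10^9 CFU/mL / 4500 = 3.33 × 10^5 CFU/mL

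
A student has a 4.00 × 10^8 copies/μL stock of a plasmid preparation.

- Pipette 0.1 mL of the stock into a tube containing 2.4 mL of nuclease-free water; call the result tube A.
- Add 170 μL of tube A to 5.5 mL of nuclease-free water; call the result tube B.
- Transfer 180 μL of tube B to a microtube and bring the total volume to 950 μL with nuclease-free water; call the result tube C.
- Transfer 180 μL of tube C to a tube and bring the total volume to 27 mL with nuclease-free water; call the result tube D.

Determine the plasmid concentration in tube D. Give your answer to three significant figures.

606 copies/μL

Step 1: 0.1 mL + 2.4 mL = 2.5 mL total → factor 2.5/0.1 = 25
Step 2: 170 μL + 5.5 mL = 5670 μL total → factor 5670/170 = 33.353
Step 3: 180 μL brought to 950 μL → factor 950/180 = 5.2778
Step 4: 180 μL brought to 27 mL → factor 27000/180 = 150
Overall dilution factor = 25 × 33.353 × 5.2778 × 150 = 6.6011 × 10^5
Final = 4.00 × 10^8 copies/μL / 6.6011 × 10^5 = 606 copies/μL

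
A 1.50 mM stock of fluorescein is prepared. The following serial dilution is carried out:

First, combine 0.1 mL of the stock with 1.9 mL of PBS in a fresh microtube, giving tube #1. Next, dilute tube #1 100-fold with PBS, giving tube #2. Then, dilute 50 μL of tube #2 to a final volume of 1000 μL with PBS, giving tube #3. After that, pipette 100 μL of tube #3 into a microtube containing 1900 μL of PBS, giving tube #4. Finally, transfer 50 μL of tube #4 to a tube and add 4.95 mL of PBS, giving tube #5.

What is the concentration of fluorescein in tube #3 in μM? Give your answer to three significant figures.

Step 1: 0.1 mL + 1.9 mL = 2 mL total → factor 2/0.1 = 20
Step 2: 100-fold → factor 100
Step 3: 50 μL brought to 1000 μL → factor 1000/50 = 20
Dilution factor through tube #3 = 20 × 100 × 20 = 40000
[tube #3] = 1.50 mM / 40000 = 3.750 × 10^-5 mM = 0.0375 μM

0.0375 μM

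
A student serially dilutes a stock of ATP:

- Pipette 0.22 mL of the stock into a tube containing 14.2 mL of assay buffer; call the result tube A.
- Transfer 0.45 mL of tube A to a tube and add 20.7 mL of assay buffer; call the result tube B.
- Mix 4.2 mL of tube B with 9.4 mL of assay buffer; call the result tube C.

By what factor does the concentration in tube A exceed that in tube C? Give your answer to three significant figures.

152

Step 1: 0.22 mL + 14.2 mL = 14.42 mL total → factor 14.42/0.22 = 65.545
Step 2: 0.45 mL + 20.7 mL = 21.15 mL total → factor 21.15/0.45 = 47
Step 3: 4.2 mL + 9.4 mL = 13.6 mL total → factor 13.6/4.2 = 3.2381
Dilution factor to tube A = 65.545; to tube C = 9975.4
[tube A]/[tube C] = (factor to tube C)/(factor to tube A) = 9975.4/65.545 = 152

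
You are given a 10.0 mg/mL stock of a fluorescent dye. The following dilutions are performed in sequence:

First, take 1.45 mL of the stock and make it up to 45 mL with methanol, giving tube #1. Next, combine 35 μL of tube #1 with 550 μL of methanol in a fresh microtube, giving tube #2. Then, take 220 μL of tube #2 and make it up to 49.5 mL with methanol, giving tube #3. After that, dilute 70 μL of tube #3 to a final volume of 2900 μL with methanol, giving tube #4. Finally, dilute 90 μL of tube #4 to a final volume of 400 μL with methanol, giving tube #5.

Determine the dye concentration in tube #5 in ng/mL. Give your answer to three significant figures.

0.465 ng/mL

Step 1: 1.45 mL brought to 45 mL → factor 45/1.45 = 31.034
Step 2: 35 μL + 550 μL = 585 μL total → factor 585/35 = 16.714
Step 3: 220 μL brought to 49.5 mL → factor 49500/220 = 225
Step 4: 70 μL brought to 2900 μL → factor 2900/70 = 41.429
Step 5: 90 μL brought to 400 μL → factor 400/90 = 4.4444
Overall dilution factor = 31.034 × 16.714 × 225 × 41.429 × 4.4444 = 2.149 × 10^7
Final = 10.0 mg/mL / 2.149 × 10^7 = 4.653 × 10^-7 mg/mL = 0.465 ng/mL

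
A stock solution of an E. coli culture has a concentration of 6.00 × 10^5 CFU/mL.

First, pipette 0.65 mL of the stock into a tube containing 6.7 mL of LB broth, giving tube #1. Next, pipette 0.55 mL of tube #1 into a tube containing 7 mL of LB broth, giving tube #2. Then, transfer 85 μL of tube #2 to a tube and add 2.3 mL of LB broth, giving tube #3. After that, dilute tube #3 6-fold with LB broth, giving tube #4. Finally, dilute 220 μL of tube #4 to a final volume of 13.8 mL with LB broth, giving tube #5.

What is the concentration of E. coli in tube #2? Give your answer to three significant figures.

Step 1: 0.65 mL + 6.7 mL = 7.35 mL total → factor 7.35/0.65 = 11.308
Step 2: 0.55 mL + 7 mL = 7.55 mL total → factor 7.55/0.55 = 13.727
Dilution factor through tube #2 = 11.308 × 13.727 = 155.22
[tube #2] = 6.00 × 10^5 CFU/mL / 155.22 = 3.87 × 10^3 CFU/mL

3.87 × 10^3 CFU/mL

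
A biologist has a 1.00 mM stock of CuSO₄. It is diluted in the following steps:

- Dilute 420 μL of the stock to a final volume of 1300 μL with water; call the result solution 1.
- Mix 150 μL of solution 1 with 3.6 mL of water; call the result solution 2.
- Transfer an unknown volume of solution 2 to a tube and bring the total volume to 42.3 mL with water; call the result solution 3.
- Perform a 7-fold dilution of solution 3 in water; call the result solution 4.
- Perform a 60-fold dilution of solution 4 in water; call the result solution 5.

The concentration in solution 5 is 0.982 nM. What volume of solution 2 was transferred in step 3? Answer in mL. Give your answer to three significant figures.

1.35 mL

Step 1: 420 μL brought to 1300 μL → factor 1300/420 = 3.0952
Step 2: 150 μL + 3.6 mL = 3750 μL total → factor 3750/150 = 25
Step 3: v brought to 42.3 mL → factor = 42.3 mL/v
Step 4: 7-fold → factor 7
Step 5: 60-fold → factor 60
Product of known-step factors = 32500
Overall factor = 1.00 mM / (0.982 nM) = 1.0183 × 10^6
Step-3 factor = 1.0183 × 10^6 / 32500 = 31.333
v = 42.3 mL / 31.333 = 1.35 mL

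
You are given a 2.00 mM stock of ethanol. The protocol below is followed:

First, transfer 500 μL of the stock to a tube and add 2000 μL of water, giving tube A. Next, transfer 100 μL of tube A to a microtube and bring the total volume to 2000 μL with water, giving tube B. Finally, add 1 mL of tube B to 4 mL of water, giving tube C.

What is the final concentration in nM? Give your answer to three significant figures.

Step 1: 500 μL + 2000 μL = 2500 μL total → factor 2500/500 = 5
Step 2: 100 μL brought to 2000 μL → factor 2000/100 = 20
Step 3: 1 mL + 4 mL = 5 mL total → factor 5/1 = 5
Overall dilution factor = 5 × 20 × 5 = 500
Final = 2.00 mM / 500 = 0.004000 mM = 4.00 × 10^3 nM

4.00 × 10^3 nM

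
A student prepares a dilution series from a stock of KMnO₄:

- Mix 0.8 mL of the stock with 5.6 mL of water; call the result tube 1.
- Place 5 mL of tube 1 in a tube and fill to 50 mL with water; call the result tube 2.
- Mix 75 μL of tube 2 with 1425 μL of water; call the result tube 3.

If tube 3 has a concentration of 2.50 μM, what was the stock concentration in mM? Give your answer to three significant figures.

4.00 mM

Step 1: 0.8 mL + 5.6 mL = 6.4 mL total → factor 6.4/0.8 = 8
Step 2: 5 mL brought to 50 mL → factor 50/5 = 10
Step 3: 75 μL + 1425 μL = 1500 μL total → factor 1500/75 = 20
Overall dilution factor = 8 × 10 × 20 = 1600
Stock = 2.50 μM × 1600 = 4000 μM = 4.00 mM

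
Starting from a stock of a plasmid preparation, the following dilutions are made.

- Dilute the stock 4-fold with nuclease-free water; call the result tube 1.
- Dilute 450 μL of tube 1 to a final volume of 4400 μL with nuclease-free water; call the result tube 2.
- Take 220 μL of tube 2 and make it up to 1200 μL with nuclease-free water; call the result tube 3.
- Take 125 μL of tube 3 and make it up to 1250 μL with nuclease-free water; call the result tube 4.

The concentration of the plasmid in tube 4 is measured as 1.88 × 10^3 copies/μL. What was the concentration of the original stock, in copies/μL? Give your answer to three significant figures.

Step 1: 4-fold → factor 4
Step 2: 450 μL brought to 4400 μL → factor 4400/450 = 9.7778
Step 3: 220 μL brought to 1200 μL → factor 1200/220 = 5.4545
Step 4: 125 μL brought to 1250 μL → factor 1250/125 = 10
Overall dilution factor = 4 × 9.7778 × 5.4545 × 10 = 2133.3
Stock = 1.88 × 10^3 copies/μL × 2133.3 = 4.01 × 10^6 copies/μL

4.01 × 10^6 copies/μL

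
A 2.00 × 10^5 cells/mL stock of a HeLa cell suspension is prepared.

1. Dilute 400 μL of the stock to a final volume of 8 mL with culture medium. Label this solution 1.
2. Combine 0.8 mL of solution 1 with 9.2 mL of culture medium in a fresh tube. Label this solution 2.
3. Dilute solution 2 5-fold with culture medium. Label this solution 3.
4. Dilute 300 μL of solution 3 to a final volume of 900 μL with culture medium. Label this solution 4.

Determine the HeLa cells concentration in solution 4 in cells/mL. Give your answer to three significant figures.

53.3 cells/mL

Step 1: 400 μL brought to 8 mL → factor 8000/400 = 20
Step 2: 0.8 mL + 9.2 mL = 10 mL total → factor 10/0.8 = 12.5
Step 3: 5-fold → factor 5
Step 4: 300 μL brought to 900 μL → factor 900/300 = 3
Overall dilution factor = 20 × 12.5 × 5 × 3 = 3750
Final = 2.00 × 10^5 cells/mL / 3750 = 53.3 cells/mL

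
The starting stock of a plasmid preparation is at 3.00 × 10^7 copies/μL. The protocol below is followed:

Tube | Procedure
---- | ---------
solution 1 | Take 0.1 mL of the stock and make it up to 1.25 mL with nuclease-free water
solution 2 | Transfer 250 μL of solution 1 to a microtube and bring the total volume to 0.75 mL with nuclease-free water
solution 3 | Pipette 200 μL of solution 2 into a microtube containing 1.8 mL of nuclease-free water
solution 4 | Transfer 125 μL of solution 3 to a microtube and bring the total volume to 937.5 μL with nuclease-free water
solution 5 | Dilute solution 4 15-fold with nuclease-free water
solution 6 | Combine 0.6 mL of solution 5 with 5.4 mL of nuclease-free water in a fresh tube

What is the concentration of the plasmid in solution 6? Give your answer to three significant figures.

71.1 copies/μL

Step 1: 0.1 mL brought to 1.25 mL → factor 1.25/0.1 = 12.5
Step 2: 250 μL brought to 0.75 mL → factor 750/250 = 3
Step 3: 200 μL + 1.8 mL = 2000 μL total → factor 2000/200 = 10
Step 4: 125 μL brought to 937.5 μL → factor 937.5/125 = 7.5
Step 5: 15-fold → factor 15
Step 6: 0.6 mL + 5.4 mL = 6 mL total → factor 6/0.6 = 10
Overall dilution factor = 12.5 × 3 × 10 × 7.5 × 15 × 10 = 4.2188 × 10^5
Final = 3.00 × 10^7 copies/μL / 4.2188 × 10^5 = 71.1 copies/μL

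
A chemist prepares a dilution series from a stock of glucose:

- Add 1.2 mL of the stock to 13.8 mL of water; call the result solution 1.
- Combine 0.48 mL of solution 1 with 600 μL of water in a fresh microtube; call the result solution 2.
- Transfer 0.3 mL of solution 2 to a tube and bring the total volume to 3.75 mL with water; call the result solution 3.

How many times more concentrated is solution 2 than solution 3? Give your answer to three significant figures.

Step 1: 1.2 mL + 13.8 mL = 15 mL total → factor 15/1.2 = 12.5
Step 2: 0.48 mL + 600 μL = 1.08 mL total → factor 1.08/0.48 = 2.25
Step 3: 0.3 mL brought to 3.75 mL → factor 3.75/0.3 = 12.5
Dilution factor to solution 2 = 28.125; to solution 3 = 351.56
[solution 2]/[solution 3] = (factor to solution 3)/(factor to solution 2) = 351.56/28.125 = 12.5

12.5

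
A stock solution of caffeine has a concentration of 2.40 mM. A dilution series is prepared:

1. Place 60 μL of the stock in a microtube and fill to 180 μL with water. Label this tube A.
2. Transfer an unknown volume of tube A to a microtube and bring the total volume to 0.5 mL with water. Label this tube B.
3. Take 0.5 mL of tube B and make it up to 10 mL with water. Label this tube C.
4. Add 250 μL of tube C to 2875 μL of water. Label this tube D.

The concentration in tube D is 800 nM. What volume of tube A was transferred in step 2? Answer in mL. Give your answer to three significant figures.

Step 1: 60 μL brought to 180 μL → factor 180/60 = 3
Step 2: v brought to 0.5 mL → factor = 0.5 mL/v
Step 3: 0.5 mL brought to 10 mL → factor 10/0.5 = 20
Step 4: 250 μL + 2875 μL = 3125 μL total → factor 3125/250 = 12.5
Product of known-step factors = 750
Overall factor = 2.40 mM / (800 nM) = 3000
Step-2 factor = 3000 / 750 = 4
v = 0.5 mL / 4 = 0.125 mL

0.125 mL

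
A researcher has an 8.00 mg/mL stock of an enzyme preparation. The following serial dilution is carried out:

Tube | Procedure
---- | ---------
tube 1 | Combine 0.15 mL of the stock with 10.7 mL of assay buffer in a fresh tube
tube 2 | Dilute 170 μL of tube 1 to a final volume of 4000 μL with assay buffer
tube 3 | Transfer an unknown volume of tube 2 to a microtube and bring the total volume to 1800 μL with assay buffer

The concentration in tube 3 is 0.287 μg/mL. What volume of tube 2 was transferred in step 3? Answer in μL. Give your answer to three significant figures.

Step 1: 0.15 mL + 10.7 mL = 10.85 mL total → factor 10.85/0.15 = 72.333
Step 2: 170 μL brought to 4000 μL → factor 4000/170 = 23.529
Step 3: v brought to 1800 μL → factor = 1800 μL/v
Product of known-step factors = 1702
Overall factor = 8.00 mg/mL / (0.287 μg/mL) = 27875
Step-3 factor = 27875 / 1702 = 16.378
v = 1800 μL / 16.378 = 110 μL

110 μL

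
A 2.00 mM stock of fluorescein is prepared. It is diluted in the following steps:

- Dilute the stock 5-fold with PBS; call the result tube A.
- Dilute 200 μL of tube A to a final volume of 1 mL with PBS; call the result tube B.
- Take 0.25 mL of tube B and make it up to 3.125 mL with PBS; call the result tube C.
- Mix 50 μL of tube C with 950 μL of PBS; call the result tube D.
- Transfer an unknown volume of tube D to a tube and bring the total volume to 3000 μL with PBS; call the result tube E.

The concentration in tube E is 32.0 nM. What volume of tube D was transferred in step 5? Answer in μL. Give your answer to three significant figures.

300 μL

Step 1: 5-fold → factor 5
Step 2: 200 μL brought to 1 mL → factor 1000/200 = 5
Step 3: 0.25 mL brought to 3.125 mL → factor 3.125/0.25 = 12.5
Step 4: 50 μL + 950 μL = 1000 μL total → factor 1000/50 = 20
Step 5: v brought to 3000 μL → factor = 3000 μL/v
Product of known-step factors = 6250
Overall factor = 2.00 mM / (32.0 nM) = 62500
Step-5 factor = 62500 / 6250 = 10
v = 3000 μL / 10 = 300 μL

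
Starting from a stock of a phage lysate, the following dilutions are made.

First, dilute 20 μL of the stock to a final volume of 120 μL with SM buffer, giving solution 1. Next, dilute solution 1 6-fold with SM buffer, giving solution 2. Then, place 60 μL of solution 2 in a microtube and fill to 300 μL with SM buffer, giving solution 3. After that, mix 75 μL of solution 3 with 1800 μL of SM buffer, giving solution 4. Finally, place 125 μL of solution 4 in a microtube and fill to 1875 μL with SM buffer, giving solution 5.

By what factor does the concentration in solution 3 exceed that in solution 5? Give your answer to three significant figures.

Step 1: 20 μL brought to 120 μL → factor 120/20 = 6
Step 2: 6-fold → factor 6
Step 3: 60 μL brought to 300 μL → factor 300/60 = 5
Step 4: 75 μL + 1800 μL = 1875 μL total → factor 1875/75 = 25
Step 5: 125 μL brought to 1875 μL → factor 1875/125 = 15
Dilution factor to solution 3 = 180; to solution 5 = 67500
[solution 3]/[solution 5] = (factor to solution 5)/(factor to solution 3) = 67500/180 = 375

375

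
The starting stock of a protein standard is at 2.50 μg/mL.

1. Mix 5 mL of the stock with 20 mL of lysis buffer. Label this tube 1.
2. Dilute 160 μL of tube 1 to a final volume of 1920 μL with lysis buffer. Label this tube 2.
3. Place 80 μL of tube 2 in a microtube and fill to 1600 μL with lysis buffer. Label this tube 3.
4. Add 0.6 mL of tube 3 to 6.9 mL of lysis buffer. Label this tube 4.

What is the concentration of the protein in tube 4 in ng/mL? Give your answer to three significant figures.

Step 1: 5 mL + 20 mL = 25 mL total → factor 25/5 = 5
Step 2: 160 μL brought to 1920 μL → factor 1920/160 = 12
Step 3: 80 μL brought to 1600 μL → factor 1600/80 = 20
Step 4: 0.6 mL + 6.9 mL = 7.5 mL total → factor 7.5/0.6 = 12.5
Overall dilution factor = 5 × 12 × 20 × 12.5 = 15000
Final = 2.50 μg/mL / 15000 = 0.0001667 μg/mL = 0.167 ng/mL

0.167 ng/mL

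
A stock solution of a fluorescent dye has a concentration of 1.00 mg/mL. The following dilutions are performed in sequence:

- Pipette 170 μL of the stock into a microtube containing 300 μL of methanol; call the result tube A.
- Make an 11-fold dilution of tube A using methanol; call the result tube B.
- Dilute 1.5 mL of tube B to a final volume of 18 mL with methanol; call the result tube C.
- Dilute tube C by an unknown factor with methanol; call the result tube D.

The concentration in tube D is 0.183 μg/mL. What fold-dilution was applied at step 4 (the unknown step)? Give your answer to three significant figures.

15.0-fold

Step 1: 170 μL + 300 μL = 470 μL total → factor 470/170 = 2.7647
Step 2: 11-fold → factor 11
Step 3: 1.5 mL brought to 18 mL → factor 18/1.5 = 12
Step 4: unknown factor x
Product of known-step factors = 364.94
Overall factor = 1.00 mg/mL / (0.183 μg/mL) = 5464.5
x = 5464.5 / 364.94 = 15.0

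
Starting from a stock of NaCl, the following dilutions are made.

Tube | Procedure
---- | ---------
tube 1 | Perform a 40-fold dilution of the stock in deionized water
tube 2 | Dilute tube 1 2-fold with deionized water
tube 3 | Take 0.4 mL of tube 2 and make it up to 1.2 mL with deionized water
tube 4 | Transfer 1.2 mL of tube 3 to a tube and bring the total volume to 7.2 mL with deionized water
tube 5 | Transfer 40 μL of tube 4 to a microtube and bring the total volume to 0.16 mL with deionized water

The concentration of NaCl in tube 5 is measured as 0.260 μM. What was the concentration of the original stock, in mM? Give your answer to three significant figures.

Step 1: 40-fold → factor 40
Step 2: 2-fold → factor 2
Step 3: 0.4 mL brought to 1.2 mL → factor 1.2/0.4 = 3
Step 4: 1.2 mL brought to 7.2 mL → factor 7.2/1.2 = 6
Step 5: 40 μL brought to 0.16 mL → factor 160/40 = 4
Overall dilution factor = 40 × 2 × 3 × 6 × 4 = 5760
Stock = 0.260 μM × 5760 = 1498 μM = 1.50 mM

1.50 mM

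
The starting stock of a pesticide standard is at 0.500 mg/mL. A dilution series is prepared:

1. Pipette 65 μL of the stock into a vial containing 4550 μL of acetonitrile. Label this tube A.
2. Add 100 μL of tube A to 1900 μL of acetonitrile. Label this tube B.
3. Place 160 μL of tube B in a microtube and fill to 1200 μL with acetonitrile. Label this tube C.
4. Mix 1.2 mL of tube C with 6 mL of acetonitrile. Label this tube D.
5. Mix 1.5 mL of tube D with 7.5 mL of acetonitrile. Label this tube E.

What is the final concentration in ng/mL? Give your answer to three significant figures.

1.30 ng/mL

Step 1: 65 μL + 4550 μL = 4615 μL total → factor 4615/65 = 71
Step 2: 100 μL + 1900 μL = 2000 μL total → factor 2000/100 = 20
Step 3: 160 μL brought to 1200 μL → factor 1200/160 = 7.5
Step 4: 1.2 mL + 6 mL = 7.2 mL total → factor 7.2/1.2 = 6
Step 5: 1.5 mL + 7.5 mL = 9 mL total → factor 9/1.5 = 6
Overall dilution factor = 71 × 20 × 7.5 × 6 × 6 = 3.834 × 10^5
Final = 0.500 mg/mL / 3.834 × 10^5 = 1.304 × 10^-6 mg/mL = 1.30 ng/mL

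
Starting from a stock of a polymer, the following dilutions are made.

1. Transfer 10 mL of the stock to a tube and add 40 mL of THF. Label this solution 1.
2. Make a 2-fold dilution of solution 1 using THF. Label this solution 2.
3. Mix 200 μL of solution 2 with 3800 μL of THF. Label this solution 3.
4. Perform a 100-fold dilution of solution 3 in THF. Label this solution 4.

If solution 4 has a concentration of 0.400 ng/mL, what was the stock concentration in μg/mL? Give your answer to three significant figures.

8.00 μg/mL

Step 1: 10 mL + 40 mL = 50 mL total → factor 50/10 = 5
Step 2: 2-fold → factor 2
Step 3: 200 μL + 3800 μL = 4000 μL total → factor 4000/200 = 20
Step 4: 100-fold → factor 100
Overall dilution factor = 5 × 2 × 20 × 100 = 20000
Stock = 0.400 ng/mL × 20000 = 8000 ng/mL = 8.00 μg/mL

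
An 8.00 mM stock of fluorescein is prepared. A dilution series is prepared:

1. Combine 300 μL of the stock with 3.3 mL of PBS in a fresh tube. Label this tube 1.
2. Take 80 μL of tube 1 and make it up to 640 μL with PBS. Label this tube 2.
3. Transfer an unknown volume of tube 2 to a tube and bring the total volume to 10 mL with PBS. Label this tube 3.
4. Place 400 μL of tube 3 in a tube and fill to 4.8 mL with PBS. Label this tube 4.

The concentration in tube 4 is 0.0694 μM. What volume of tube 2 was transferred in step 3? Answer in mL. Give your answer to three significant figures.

0.0999 mL

Step 1: 300 μL + 3.3 mL = 3600 μL total → factor 3600/300 = 12
Step 2: 80 μL brought to 640 μL → factor 640/80 = 8
Step 3: v brought to 10 mL → factor = 10 mL/v
Step 4: 400 μL brought to 4.8 mL → factor 4800/400 = 12
Product of known-step factors = 1152
Overall factor = 8.00 mM / (0.0694 μM) = 1.1527 × 10^5
Step-3 factor = 1.1527 × 10^5 / 1152 = 100.06
v = 10 mL / 100.06 = 0.0999 mL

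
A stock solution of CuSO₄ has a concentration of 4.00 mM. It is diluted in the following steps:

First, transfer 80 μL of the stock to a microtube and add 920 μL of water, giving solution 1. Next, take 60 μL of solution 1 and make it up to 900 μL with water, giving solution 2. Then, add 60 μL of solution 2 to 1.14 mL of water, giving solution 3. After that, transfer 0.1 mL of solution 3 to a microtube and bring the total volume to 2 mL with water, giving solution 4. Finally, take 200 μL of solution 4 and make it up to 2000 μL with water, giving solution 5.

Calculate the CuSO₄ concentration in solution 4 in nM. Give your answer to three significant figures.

53.3 nM

Step 1: 80 μL + 920 μL = 1000 μL total → factor 1000/80 = 12.5
Step 2: 60 μL brought to 900 μL → factor 900/60 = 15
Step 3: 60 μL + 1.14 mL = 1200 μL total → factor 1200/60 = 20
Step 4: 0.1 mL brought to 2 mL → factor 2/0.1 = 20
Dilution factor through solution 4 = 12.5 × 15 × 20 × 20 = 75000
[solution 4] = 4.00 mM / 75000 = 5.333 × 10^-5 mM = 53.3 nM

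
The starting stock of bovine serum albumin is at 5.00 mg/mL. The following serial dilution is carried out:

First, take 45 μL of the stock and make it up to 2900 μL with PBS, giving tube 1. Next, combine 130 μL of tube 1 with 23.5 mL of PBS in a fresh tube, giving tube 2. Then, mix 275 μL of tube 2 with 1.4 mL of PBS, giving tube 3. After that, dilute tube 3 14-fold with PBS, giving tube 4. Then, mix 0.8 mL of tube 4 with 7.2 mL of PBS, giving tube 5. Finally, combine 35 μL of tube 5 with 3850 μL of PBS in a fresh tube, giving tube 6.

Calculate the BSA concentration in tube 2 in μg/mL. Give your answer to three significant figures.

0.427 μg/mL

Step 1: 45 μL brought to 2900 μL → factor 2900/45 = 64.444
Step 2: 130 μL + 23.5 mL = 23630 μL total → factor 23630/130 = 181.77
Dilution factor through tube 2 = 64.444 × 181.77 = 11714
[tube 2] = 5.00 mg/mL / 11714 = 0.0004268 mg/mL = 0.427 μg/mL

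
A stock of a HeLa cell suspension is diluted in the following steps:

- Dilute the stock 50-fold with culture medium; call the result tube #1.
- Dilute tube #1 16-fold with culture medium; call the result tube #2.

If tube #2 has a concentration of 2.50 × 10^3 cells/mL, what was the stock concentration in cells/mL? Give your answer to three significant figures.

2.00 × 10^6 cells/mL

Step 1: 50-fold → factor 50
Step 2: 16-fold → factor 16
Overall dilution factor = 50 × 16 = 800
Stock = 2.50 × 10^3 cells/mL × 800 = 2.00 × 10^6 cells/mL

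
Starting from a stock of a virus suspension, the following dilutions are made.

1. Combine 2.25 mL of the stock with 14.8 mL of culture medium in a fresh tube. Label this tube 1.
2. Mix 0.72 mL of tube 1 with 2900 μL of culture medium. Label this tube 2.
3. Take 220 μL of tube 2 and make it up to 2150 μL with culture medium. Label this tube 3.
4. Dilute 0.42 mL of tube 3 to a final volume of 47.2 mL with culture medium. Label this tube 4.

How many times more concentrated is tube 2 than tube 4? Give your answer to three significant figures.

Step 1: 2.25 mL + 14.8 mL = 17.05 mL total → factor 17.05/2.25 = 7.5778
Step 2: 0.72 mL + 2900 μL = 3.62 mL total → factor 3.62/0.72 = 5.0278
Step 3: 220 μL brought to 2150 μL → factor 2150/220 = 9.7727
Step 4: 0.42 mL brought to 47.2 mL → factor 47.2/0.42 = 112.38
Dilution factor to tube 2 = 38.099; to tube 4 = 41843
[tube 2]/[tube 4] = (factor to tube 4)/(factor to tube 2) = 41843/38.099 = 1.10 × 10^3

1.10 × 10^3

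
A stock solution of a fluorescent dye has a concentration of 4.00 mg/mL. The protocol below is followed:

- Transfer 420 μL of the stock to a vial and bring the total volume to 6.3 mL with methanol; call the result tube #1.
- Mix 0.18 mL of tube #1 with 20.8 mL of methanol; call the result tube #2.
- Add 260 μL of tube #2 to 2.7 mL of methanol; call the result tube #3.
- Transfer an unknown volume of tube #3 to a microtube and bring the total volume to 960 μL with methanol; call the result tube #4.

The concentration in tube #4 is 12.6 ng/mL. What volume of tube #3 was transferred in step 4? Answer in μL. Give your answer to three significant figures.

60.2 μL

Step 1: 420 μL brought to 6.3 mL → factor 6300/420 = 15
Step 2: 0.18 mL + 20.8 mL = 20.98 mL total → factor 20.98/0.18 = 116.56
Step 3: 260 μL + 2.7 mL = 2960 μL total → factor 2960/260 = 11.385
Step 4: v brought to 960 μL → factor = 960 μL/v
Product of known-step factors = 19904
Overall factor = 4.00 mg/mL / (12.6 ng/mL) = 3.1746 × 10^5
Step-4 factor = 3.1746 × 10^5 / 19904 = 15.949
v = 960 μL / 15.949 = 60.2 μL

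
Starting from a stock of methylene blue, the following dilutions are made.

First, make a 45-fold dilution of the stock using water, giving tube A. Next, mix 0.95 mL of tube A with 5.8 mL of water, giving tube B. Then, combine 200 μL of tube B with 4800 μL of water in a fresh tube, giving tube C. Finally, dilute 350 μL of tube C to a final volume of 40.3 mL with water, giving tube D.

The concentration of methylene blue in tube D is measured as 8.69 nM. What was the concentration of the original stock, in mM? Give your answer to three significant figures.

8.00 mM

Step 1: 45-fold → factor 45
Step 2: 0.95 mL + 5.8 mL = 6.75 mL total → factor 6.75/0.95 = 7.1053
Step 3: 200 μL + 4800 μL = 5000 μL total → factor 5000/200 = 25
Step 4: 350 μL brought to 40.3 mL → factor 40300/350 = 115.14
Overall dilution factor = 45 × 7.1053 × 25 × 115.14 = 9.2039 × 10^5
Stock = 8.69 nM × 9.2039 × 10^5 = 7.998 × 10^6 nM = 8.00 mM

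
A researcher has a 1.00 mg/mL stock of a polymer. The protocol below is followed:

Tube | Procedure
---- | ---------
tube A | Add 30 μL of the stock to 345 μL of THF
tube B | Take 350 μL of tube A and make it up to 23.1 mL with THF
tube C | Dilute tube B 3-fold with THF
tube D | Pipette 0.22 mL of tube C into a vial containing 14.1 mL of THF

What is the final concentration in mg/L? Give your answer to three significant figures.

0.00621 mg/L

Step 1: 30 μL + 345 μL = 375 μL total → factor 375/30 = 12.5
Step 2: 350 μL brought to 23.1 mL → factor 23100/350 = 66
Step 3: 3-fold → factor 3
Step 4: 0.22 mL + 14.1 mL = 14.32 mL total → factor 14.32/0.22 = 65.091
Overall dilution factor = 12.5 × 66 × 3 × 65.091 = 1.611 × 10^5
Final = 1.00 mg/mL / 1.611 × 10^5 = 6.207 × 10^-6 mg/mL = 0.00621 mg/L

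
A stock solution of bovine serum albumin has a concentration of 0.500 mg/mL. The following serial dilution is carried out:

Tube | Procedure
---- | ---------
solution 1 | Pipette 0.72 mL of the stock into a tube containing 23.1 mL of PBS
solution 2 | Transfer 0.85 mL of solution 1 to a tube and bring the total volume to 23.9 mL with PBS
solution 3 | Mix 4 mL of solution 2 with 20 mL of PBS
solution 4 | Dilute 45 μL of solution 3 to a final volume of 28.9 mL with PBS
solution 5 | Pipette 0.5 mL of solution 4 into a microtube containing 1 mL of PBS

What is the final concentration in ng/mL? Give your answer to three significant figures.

Step 1: 0.72 mL + 23.1 mL = 23.82 mL total → factor 23.82/0.72 = 33.083
Step 2: 0.85 mL brought to 23.9 mL → factor 23.9/0.85 = 28.118
Step 3: 4 mL + 20 mL = 24 mL total → factor 24/4 = 6
Step 4: 45 μL brought to 28.9 mL → factor 28900/45 = 642.22
Step 5: 0.5 mL + 1 mL = 1.5 mL total → factor 1.5/0.5 = 3
Overall dilution factor = 33.083 × 28.118 × 6 × 642.22 × 3 = 1.0753 × 10^7
Final = 0.500 mg/mL / 1.0753 × 10^7 = 4.650 × 10^-8 mg/mL = 0.0465 ng/mL

0.0465 ng/mL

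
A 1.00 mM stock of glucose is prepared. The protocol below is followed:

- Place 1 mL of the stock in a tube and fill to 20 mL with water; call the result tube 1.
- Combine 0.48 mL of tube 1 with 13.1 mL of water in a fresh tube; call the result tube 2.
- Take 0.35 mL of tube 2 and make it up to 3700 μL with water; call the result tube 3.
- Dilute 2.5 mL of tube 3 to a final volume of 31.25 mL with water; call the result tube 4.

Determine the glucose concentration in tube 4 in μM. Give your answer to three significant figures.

Step 1: 1 mL brought to 20 mL → factor 20/1 = 20
Step 2: 0.48 mL + 13.1 mL = 13.58 mL total → factor 13.58/0.48 = 28.292
Step 3: 0.35 mL brought to 3700 μL → factor 3.7/0.35 = 10.571
Step 4: 2.5 mL brought to 31.25 mL → factor 31.25/2.5 = 12.5
Overall dilution factor = 20 × 28.292 × 10.571 × 12.5 = 74771
Final = 1.00 mM / 74771 = 1.337 × 10^-5 mM = 0.0134 μM

0.0134 μM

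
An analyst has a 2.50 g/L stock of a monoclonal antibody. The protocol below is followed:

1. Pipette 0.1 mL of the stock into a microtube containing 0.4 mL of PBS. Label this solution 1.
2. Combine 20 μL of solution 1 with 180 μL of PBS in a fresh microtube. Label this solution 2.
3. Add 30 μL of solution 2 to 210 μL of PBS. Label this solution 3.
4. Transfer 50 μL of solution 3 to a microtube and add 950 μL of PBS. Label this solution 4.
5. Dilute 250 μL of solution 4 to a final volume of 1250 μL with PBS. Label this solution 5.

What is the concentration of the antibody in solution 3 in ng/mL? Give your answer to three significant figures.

Step 1: 0.1 mL + 0.4 mL = 0.5 mL total → factor 0.5/0.1 = 5
Step 2: 20 μL + 180 μL = 200 μL total → factor 200/20 = 10
Step 3: 30 μL + 210 μL = 240 μL total → factor 240/30 = 8
Dilution factor through solution 3 = 5 × 10 × 8 = 400
[solution 3] = 2.50 g/L / 400 = 0.006250 g/L = 6.25 × 10^3 ng/mL

6.25 × 10^3 ng/mL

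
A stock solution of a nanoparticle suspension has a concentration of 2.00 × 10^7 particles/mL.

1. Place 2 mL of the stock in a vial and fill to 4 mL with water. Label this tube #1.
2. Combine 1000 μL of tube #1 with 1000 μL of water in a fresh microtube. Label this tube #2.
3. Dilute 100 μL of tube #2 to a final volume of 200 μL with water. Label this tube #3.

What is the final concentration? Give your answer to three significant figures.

2.50 × 10^6 particles/mL

Step 1: 2 mL brought to 4 mL → factor 4/2 = 2
Step 2: 1000 μL + 1000 μL = 2000 μL total → factor 2000/1000 = 2
Step 3: 100 μL brought to 200 μL → factor 200/100 = 2
Overall dilution factor = 2 × 2 × 2 = 8
Final = 2.00 × 10^7 particles/mL / 8 = 2.50 × 10^6 particles/mL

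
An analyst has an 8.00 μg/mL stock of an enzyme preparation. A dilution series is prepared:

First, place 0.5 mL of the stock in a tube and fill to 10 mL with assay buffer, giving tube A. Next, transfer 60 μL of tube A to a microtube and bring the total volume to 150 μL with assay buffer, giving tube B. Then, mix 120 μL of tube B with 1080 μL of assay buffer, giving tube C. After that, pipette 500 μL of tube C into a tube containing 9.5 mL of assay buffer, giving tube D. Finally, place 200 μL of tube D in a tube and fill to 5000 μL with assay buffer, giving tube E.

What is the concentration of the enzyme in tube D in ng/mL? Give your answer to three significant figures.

0.800 ng/mL

Step 1: 0.5 mL brought to 10 mL → factor 10/0.5 = 20
Step 2: 60 μL brought to 150 μL → factor 150/60 = 2.5
Step 3: 120 μL + 1080 μL = 1200 μL total → factor 1200/120 = 10
Step 4: 500 μL + 9.5 mL = 10000 μL total → factor 10000/500 = 20
Dilution factor through tube D = 20 × 2.5 × 10 × 20 = 10000
[tube D] = 8.00 μg/mL / 10000 = 0.0008000 μg/mL = 0.800 ng/mL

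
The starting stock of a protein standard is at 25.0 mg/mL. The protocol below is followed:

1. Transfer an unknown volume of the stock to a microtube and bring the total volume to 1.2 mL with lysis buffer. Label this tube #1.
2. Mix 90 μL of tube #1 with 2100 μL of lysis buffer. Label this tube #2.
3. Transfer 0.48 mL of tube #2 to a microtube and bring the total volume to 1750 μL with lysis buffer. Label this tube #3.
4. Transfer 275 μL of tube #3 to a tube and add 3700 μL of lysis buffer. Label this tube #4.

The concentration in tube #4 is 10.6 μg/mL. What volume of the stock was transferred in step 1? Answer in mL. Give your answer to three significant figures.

0.652 mL

Step 1: v brought to 1.2 mL → factor = 1.2 mL/v
Step 2: 90 μL + 2100 μL = 2190 μL total → factor 2190/90 = 24.333
Step 3: 0.48 mL brought to 1750 μL → factor 1.75/0.48 = 3.6458
Step 4: 275 μL + 3700 μL = 3975 μL total → factor 3975/275 = 14.455
Product of known-step factors = 1282.3
Overall factor = 25.0 mg/mL / (10.6 μg/mL) = 2358.5
Step-1 factor = 2358.5 / 1282.3 = 1.8392
v = 1.2 mL / 1.8392 = 0.652 mL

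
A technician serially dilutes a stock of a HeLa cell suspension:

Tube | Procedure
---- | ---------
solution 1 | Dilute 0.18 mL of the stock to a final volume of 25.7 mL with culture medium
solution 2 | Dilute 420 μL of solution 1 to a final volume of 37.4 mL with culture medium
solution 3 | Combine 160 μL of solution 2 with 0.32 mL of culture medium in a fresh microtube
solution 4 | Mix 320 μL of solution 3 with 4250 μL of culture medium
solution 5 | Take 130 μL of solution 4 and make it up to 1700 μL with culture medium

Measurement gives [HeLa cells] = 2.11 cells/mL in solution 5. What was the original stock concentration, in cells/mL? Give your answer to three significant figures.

1.50 × 10^7 cells/mL

Step 1: 0.18 mL brought to 25.7 mL → factor 25.7/0.18 = 142.78
Step 2: 420 μL brought to 37.4 mL → factor 37400/420 = 89.048
Step 3: 160 μL + 0.32 mL = 480 μL total → factor 480/160 = 3
Step 4: 320 μL + 4250 μL = 4570 μL total → factor 4570/320 = 14.281
Step 5: 130 μL brought to 1700 μL → factor 1700/130 = 13.077
Overall dilution factor = 142.78 × 89.048 × 3 × 14.281 × 13.077 = 7.1232 × 10^6
Stock = 2.11 cells/mL × 7.1232 × 10^6 = 1.50 × 10^7 cells/mL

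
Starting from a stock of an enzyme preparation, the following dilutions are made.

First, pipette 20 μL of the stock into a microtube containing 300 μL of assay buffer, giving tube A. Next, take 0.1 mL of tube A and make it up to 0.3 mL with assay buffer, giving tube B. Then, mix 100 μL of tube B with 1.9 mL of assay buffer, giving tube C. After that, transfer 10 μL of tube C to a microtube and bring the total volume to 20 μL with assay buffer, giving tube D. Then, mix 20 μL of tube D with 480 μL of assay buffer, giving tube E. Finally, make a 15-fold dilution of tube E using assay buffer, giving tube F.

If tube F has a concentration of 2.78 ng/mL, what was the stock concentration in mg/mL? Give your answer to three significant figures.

Step 1: 20 μL + 300 μL = 320 μL total → factor 320/20 = 16
Step 2: 0.1 mL brought to 0.3 mL → factor 0.3/0.1 = 3
Step 3: 100 μL + 1.9 mL = 2000 μL total → factor 2000/100 = 20
Step 4: 10 μL brought to 20 μL → factor 20/10 = 2
Step 5: 20 μL + 480 μL = 500 μL total → factor 500/20 = 25
Step 6: 15-fold → factor 15
Overall dilution factor = 16 × 3 × 20 × 2 × 25 × 15 = 7.2 × 10^5
Stock = 2.78 ng/mL × 7.2 × 10^5 = 2.002 × 10^6 ng/mL = 2.00 mg/mL

2.00 mg/mL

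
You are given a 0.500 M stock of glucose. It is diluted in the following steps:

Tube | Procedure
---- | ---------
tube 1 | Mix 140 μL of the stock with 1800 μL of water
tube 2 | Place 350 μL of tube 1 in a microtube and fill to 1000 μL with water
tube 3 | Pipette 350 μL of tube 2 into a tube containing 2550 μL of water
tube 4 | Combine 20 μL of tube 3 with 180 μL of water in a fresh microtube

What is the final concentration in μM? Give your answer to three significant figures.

152 μM

Step 1: 140 μL + 1800 μL = 1940 μL total → factor 1940/140 = 13.857
Step 2: 350 μL brought to 1000 μL → factor 1000/350 = 2.8571
Step 3: 350 μL + 2550 μL = 2900 μL total → factor 2900/350 = 8.2857
Step 4: 20 μL + 180 μL = 200 μL total → factor 200/20 = 10
Overall dilution factor = 13.857 × 2.8571 × 8.2857 × 10 = 3280.5
Final = 0.500 M / 3280.5 = 0.0001524 M = 152 μM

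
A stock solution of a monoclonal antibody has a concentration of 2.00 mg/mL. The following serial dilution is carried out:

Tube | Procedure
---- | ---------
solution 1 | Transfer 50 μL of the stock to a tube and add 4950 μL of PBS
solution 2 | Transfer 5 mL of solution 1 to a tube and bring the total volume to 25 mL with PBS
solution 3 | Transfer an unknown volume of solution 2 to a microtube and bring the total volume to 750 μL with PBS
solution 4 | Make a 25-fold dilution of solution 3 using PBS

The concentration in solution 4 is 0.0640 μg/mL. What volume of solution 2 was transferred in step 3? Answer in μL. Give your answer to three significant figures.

Step 1: 50 μL + 4950 μL = 5000 μL total → factor 5000/50 = 100
Step 2: 5 mL brought to 25 mL → factor 25/5 = 5
Step 3: v brought to 750 μL → factor = 750 μL/v
Step 4: 25-fold → factor 25
Product of known-step factors = 12500
Overall factor = 2.00 mg/mL / (0.0640 μg/mL) = 31250
Step-3 factor = 31250 / 12500 = 2.5
v = 750 μL / 2.5 = 300 μL

300 μL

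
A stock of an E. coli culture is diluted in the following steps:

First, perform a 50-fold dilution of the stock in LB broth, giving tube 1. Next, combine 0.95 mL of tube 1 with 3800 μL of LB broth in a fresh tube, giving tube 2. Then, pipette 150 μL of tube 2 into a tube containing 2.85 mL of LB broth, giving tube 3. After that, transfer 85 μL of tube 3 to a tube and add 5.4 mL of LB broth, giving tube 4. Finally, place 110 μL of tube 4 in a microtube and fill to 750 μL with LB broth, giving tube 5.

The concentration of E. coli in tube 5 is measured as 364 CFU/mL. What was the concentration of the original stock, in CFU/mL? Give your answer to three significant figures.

Step 1: 50-fold → factor 50
Step 2: 0.95 mL + 3800 μL = 4.75 mL total → factor 4.75/0.95 = 5
Step 3: 150 μL + 2.85 mL = 3000 μL total → factor 3000/150 = 20
Step 4: 85 μL + 5.4 mL = 5485 μL total → factor 5485/85 = 64.529
Step 5: 110 μL brought to 750 μL → factor 750/110 = 6.8182
Overall dilution factor = 50 × 5 × 20 × 64.529 × 6.8182 = 2.1999 × 10^6
Stock = 364 CFU/mL × 2.1999 × 10^6 = 8.01 × 10^8 CFU/mL

8.01 × 10^8 CFU/mL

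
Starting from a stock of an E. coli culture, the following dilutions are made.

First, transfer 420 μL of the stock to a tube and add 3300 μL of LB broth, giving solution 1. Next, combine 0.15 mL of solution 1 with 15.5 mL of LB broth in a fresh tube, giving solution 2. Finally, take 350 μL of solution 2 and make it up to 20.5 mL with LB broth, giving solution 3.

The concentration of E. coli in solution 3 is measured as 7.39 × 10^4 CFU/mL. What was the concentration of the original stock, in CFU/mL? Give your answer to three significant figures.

Step 1: 420 μL + 3300 μL = 3720 μL total → factor 3720/420 = 8.8571
Step 2: 0.15 mL + 15.5 mL = 15.65 mL total → factor 15.65/0.15 = 104.33
Step 3: 350 μL brought to 20.5 mL → factor 20500/350 = 58.571
Overall dilution factor = 8.8571 × 104.33 × 58.571 = 54126
Stock = 7.39 × 10^4 CFU/mL × 54126 = 4.00 × 10^9 CFU/mL

4.00 × 10^9 CFU/mL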